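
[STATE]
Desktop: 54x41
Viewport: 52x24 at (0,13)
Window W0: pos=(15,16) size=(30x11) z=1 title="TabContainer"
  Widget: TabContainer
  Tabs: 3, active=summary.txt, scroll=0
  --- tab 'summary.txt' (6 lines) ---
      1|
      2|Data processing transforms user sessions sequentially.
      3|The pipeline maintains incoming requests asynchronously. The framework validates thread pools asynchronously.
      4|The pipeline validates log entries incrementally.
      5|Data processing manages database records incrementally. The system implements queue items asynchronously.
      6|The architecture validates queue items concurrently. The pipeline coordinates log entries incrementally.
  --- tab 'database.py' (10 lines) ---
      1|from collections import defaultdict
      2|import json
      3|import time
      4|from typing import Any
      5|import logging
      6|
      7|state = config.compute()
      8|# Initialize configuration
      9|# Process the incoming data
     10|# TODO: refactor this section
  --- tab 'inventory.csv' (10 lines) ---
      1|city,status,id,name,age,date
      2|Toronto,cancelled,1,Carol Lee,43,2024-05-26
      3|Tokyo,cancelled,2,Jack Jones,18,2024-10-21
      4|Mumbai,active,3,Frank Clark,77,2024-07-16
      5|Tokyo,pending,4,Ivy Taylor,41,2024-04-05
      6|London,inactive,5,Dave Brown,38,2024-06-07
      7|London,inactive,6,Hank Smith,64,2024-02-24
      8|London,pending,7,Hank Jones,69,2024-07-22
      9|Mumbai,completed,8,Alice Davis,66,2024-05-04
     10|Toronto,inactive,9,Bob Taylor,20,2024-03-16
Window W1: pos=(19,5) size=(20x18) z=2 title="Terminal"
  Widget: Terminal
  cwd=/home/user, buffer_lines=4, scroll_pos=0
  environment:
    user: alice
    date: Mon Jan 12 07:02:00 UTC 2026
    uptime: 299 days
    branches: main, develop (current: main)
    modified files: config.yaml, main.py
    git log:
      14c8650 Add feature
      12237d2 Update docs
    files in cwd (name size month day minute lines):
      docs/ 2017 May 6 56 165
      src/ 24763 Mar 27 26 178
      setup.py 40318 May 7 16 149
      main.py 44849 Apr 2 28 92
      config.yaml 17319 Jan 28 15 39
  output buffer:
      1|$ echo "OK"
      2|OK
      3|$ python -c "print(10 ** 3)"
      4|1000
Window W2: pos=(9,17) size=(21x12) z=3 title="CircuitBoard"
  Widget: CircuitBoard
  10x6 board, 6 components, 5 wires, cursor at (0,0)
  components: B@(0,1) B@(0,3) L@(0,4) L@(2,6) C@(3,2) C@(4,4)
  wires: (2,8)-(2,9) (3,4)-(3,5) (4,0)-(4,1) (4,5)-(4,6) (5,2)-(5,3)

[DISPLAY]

                   ┃                  ┃             
                   ┃                  ┃             
                   ┃                  ┃             
               ┏━━━┃                  ┃━━━━━┓       
         ┏━━━━━━━━━━━━━━━━━━━┓        ┃     ┃       
         ┃ CircuitBoard      ┃        ┃─────┨       
         ┠───────────────────┨        ┃.py │┃       
         ┃   0 1 2 3 4 5 6 7 ┃        ┃─────┃       
         ┃0  [.]  B       B  ┃        ┃     ┃       
         ┃                   ┃━━━━━━━━┛rms u┃       
         ┃1                  ┃aintains incom┃       
         ┃                   ┃alidates log e┃       
         ┃2                  ┃g manages data┃       
         ┃                   ┃━━━━━━━━━━━━━━┛       
         ┃3           C      ┃                      
         ┗━━━━━━━━━━━━━━━━━━━┛                      
                                                    
                                                    
                                                    
                                                    
                                                    
                                                    
                                                    
                                                    


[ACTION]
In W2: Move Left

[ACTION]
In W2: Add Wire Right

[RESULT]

                   ┃                  ┃             
                   ┃                  ┃             
                   ┃                  ┃             
               ┏━━━┃                  ┃━━━━━┓       
         ┏━━━━━━━━━━━━━━━━━━━┓        ┃     ┃       
         ┃ CircuitBoard      ┃        ┃─────┨       
         ┠───────────────────┨        ┃.py │┃       
         ┃   0 1 2 3 4 5 6 7 ┃        ┃─────┃       
         ┃0  [.]─ B       B  ┃        ┃     ┃       
         ┃                   ┃━━━━━━━━┛rms u┃       
         ┃1                  ┃aintains incom┃       
         ┃                   ┃alidates log e┃       
         ┃2                  ┃g manages data┃       
         ┃                   ┃━━━━━━━━━━━━━━┛       
         ┃3           C      ┃                      
         ┗━━━━━━━━━━━━━━━━━━━┛                      
                                                    
                                                    
                                                    
                                                    
                                                    
                                                    
                                                    
                                                    


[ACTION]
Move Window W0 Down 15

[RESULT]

                   ┃                  ┃             
                   ┃                  ┃             
                   ┃                  ┃             
                   ┃                  ┃             
         ┏━━━━━━━━━━━━━━━━━━━┓        ┃             
         ┃ CircuitBoard      ┃        ┃             
         ┠───────────────────┨        ┃             
         ┃   0 1 2 3 4 5 6 7 ┃        ┃             
         ┃0  [.]─ B       B  ┃        ┃             
         ┃                   ┃━━━━━━━━┛             
         ┃1                  ┃                      
         ┃                   ┃                      
         ┃2                  ┃                      
         ┃                   ┃                      
         ┃3           C      ┃                      
         ┗━━━━━━━━━━━━━━━━━━━┛                      
                                                    
               ┏━━━━━━━━━━━━━━━━━━━━━━━━━━━━┓       
               ┃ TabContainer               ┃       
               ┠────────────────────────────┨       
               ┃[summary.txt]│ database.py │┃       
               ┃────────────────────────────┃       
               ┃                            ┃       
               ┃Data processing transforms u┃       


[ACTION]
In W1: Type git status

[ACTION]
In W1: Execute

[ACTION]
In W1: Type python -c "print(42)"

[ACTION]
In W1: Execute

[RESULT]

                   ┃On branch main    ┃             
                   ┃Changes not staged┃             
                   ┃                  ┃             
                   ┃        modified: ┃             
         ┏━━━━━━━━━━━━━━━━━━━┓dified: ┃             
         ┃ CircuitBoard      ┃c "print┃             
         ┠───────────────────┨        ┃             
         ┃   0 1 2 3 4 5 6 7 ┃        ┃             
         ┃0  [.]─ B       B  ┃        ┃             
         ┃                   ┃━━━━━━━━┛             
         ┃1                  ┃                      
         ┃                   ┃                      
         ┃2                  ┃                      
         ┃                   ┃                      
         ┃3           C      ┃                      
         ┗━━━━━━━━━━━━━━━━━━━┛                      
                                                    
               ┏━━━━━━━━━━━━━━━━━━━━━━━━━━━━┓       
               ┃ TabContainer               ┃       
               ┠────────────────────────────┨       
               ┃[summary.txt]│ database.py │┃       
               ┃────────────────────────────┃       
               ┃                            ┃       
               ┃Data processing transforms u┃       


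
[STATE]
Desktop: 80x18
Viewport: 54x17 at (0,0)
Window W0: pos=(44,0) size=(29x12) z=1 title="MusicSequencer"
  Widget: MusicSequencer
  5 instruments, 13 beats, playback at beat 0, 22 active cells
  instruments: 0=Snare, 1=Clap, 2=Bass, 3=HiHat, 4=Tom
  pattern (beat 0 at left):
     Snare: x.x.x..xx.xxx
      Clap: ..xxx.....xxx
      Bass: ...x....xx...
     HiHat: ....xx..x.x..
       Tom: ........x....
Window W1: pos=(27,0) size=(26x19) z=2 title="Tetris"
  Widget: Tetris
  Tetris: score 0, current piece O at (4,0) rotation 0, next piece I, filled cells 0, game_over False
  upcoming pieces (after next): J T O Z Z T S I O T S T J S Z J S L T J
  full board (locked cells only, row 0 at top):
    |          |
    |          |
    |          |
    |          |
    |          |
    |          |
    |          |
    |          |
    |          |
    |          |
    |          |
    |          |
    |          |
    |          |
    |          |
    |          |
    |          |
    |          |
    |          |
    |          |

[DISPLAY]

                           ┏━━━━━━━━━━━━━━━━━━━━━━━━┓━
                           ┃ Tetris                 ┃q
                           ┠────────────────────────┨─
                           ┃          │Next:        ┃2
                           ┃          │████         ┃█
                           ┃          │             ┃█
                           ┃          │             ┃·
                           ┃          │             ┃·
                           ┃          │             ┃·
                           ┃          │Score:       ┃ 
                           ┃          │0            ┃ 
                           ┃          │             ┃━
                           ┃          │             ┃ 
                           ┃          │             ┃ 
                           ┃          │             ┃ 
                           ┃          │             ┃ 
                           ┃          │             ┃ 


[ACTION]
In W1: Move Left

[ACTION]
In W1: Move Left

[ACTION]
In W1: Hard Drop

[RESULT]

                           ┏━━━━━━━━━━━━━━━━━━━━━━━━┓━
                           ┃ Tetris                 ┃q
                           ┠────────────────────────┨─
                           ┃          │Next:        ┃2
                           ┃          │█            ┃█
                           ┃          │███          ┃█
                           ┃          │             ┃·
                           ┃          │             ┃·
                           ┃          │             ┃·
                           ┃          │Score:       ┃ 
                           ┃          │0            ┃ 
                           ┃          │             ┃━
                           ┃          │             ┃ 
                           ┃          │             ┃ 
                           ┃          │             ┃ 
                           ┃          │             ┃ 
                           ┃  ▓▓      │             ┃ 


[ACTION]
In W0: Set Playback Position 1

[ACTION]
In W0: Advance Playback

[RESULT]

                           ┏━━━━━━━━━━━━━━━━━━━━━━━━┓━
                           ┃ Tetris                 ┃q
                           ┠────────────────────────┨─
                           ┃          │Next:        ┃▼
                           ┃          │█            ┃█
                           ┃          │███          ┃█
                           ┃          │             ┃·
                           ┃          │             ┃·
                           ┃          │             ┃·
                           ┃          │Score:       ┃ 
                           ┃          │0            ┃ 
                           ┃          │             ┃━
                           ┃          │             ┃ 
                           ┃          │             ┃ 
                           ┃          │             ┃ 
                           ┃          │             ┃ 
                           ┃  ▓▓      │             ┃ 


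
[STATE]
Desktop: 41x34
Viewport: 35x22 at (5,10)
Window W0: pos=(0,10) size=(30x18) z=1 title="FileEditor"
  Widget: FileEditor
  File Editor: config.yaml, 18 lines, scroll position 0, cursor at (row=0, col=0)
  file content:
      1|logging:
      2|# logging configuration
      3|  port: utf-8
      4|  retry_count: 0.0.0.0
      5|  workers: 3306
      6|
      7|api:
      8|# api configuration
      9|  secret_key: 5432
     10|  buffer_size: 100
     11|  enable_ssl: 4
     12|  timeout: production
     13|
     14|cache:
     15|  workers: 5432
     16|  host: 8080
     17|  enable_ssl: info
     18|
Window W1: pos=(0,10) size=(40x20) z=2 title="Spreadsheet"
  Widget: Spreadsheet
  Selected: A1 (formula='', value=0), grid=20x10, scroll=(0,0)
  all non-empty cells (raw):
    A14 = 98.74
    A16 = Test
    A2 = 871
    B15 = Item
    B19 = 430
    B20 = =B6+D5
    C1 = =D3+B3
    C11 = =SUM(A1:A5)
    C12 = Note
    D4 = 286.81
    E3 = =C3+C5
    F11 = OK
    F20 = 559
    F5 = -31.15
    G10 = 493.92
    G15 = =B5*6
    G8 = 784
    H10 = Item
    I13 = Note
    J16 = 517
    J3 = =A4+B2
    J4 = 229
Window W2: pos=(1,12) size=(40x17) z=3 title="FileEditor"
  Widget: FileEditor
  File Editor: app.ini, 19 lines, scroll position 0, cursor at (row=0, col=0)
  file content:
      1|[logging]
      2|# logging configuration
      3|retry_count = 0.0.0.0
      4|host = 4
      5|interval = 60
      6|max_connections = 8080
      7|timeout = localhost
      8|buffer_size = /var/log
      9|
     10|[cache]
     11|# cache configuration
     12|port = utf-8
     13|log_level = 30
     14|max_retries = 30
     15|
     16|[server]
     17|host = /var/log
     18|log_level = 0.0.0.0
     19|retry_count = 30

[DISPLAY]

━━━━━━━━━━━━━━━━━━━━━━━━━━━━━━━━━━┓
eadsheet                          ┃
━━━━━━━━━━━━━━━━━━━━━━━━━━━━━━━━━━━
leEditor                           
───────────────────────────────────
gging]                            ▲
ogging configuration              █
ry_count = 0.0.0.0                ░
t = 4                             ░
erval = 60                        ░
_connections = 8080               ░
eout = localhost                  ░
fer_size = /var/log               ░
                                  ░
che]                              ░
ache configuration                ░
t = utf-8                         ░
_level = 30                       ▼
━━━━━━━━━━━━━━━━━━━━━━━━━━━━━━━━━━━
━━━━━━━━━━━━━━━━━━━━━━━━━━━━━━━━━━┛
                                   
                                   


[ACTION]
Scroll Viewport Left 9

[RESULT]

┏━━━━━━━━━━━━━━━━━━━━━━━━━━━━━━━━━━
┃ Spreadsheet                      
┠┏━━━━━━━━━━━━━━━━━━━━━━━━━━━━━━━━━
┃┃ FileEditor                      
┃┠─────────────────────────────────
┃┃█logging]                        
┃┃# logging configuration          
┃┃retry_count = 0.0.0.0            
┃┃host = 4                         
┃┃interval = 60                    
┃┃max_connections = 8080           
┃┃timeout = localhost              
┃┃buffer_size = /var/log           
┃┃                                 
┃┃[cache]                          
┃┃# cache configuration            
┃┃port = utf-8                     
┃┃log_level = 30                   
┃┗━━━━━━━━━━━━━━━━━━━━━━━━━━━━━━━━━
┗━━━━━━━━━━━━━━━━━━━━━━━━━━━━━━━━━━
                                   
                                   


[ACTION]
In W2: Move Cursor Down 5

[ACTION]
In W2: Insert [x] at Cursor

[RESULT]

┏━━━━━━━━━━━━━━━━━━━━━━━━━━━━━━━━━━
┃ Spreadsheet                      
┠┏━━━━━━━━━━━━━━━━━━━━━━━━━━━━━━━━━
┃┃ FileEditor                      
┃┠─────────────────────────────────
┃┃[logging]                        
┃┃# logging configuration          
┃┃retry_count = 0.0.0.0            
┃┃host = 4                         
┃┃interval = 60                    
┃┃x█ax_connections = 8080          
┃┃timeout = localhost              
┃┃buffer_size = /var/log           
┃┃                                 
┃┃[cache]                          
┃┃# cache configuration            
┃┃port = utf-8                     
┃┃log_level = 30                   
┃┗━━━━━━━━━━━━━━━━━━━━━━━━━━━━━━━━━
┗━━━━━━━━━━━━━━━━━━━━━━━━━━━━━━━━━━
                                   
                                   


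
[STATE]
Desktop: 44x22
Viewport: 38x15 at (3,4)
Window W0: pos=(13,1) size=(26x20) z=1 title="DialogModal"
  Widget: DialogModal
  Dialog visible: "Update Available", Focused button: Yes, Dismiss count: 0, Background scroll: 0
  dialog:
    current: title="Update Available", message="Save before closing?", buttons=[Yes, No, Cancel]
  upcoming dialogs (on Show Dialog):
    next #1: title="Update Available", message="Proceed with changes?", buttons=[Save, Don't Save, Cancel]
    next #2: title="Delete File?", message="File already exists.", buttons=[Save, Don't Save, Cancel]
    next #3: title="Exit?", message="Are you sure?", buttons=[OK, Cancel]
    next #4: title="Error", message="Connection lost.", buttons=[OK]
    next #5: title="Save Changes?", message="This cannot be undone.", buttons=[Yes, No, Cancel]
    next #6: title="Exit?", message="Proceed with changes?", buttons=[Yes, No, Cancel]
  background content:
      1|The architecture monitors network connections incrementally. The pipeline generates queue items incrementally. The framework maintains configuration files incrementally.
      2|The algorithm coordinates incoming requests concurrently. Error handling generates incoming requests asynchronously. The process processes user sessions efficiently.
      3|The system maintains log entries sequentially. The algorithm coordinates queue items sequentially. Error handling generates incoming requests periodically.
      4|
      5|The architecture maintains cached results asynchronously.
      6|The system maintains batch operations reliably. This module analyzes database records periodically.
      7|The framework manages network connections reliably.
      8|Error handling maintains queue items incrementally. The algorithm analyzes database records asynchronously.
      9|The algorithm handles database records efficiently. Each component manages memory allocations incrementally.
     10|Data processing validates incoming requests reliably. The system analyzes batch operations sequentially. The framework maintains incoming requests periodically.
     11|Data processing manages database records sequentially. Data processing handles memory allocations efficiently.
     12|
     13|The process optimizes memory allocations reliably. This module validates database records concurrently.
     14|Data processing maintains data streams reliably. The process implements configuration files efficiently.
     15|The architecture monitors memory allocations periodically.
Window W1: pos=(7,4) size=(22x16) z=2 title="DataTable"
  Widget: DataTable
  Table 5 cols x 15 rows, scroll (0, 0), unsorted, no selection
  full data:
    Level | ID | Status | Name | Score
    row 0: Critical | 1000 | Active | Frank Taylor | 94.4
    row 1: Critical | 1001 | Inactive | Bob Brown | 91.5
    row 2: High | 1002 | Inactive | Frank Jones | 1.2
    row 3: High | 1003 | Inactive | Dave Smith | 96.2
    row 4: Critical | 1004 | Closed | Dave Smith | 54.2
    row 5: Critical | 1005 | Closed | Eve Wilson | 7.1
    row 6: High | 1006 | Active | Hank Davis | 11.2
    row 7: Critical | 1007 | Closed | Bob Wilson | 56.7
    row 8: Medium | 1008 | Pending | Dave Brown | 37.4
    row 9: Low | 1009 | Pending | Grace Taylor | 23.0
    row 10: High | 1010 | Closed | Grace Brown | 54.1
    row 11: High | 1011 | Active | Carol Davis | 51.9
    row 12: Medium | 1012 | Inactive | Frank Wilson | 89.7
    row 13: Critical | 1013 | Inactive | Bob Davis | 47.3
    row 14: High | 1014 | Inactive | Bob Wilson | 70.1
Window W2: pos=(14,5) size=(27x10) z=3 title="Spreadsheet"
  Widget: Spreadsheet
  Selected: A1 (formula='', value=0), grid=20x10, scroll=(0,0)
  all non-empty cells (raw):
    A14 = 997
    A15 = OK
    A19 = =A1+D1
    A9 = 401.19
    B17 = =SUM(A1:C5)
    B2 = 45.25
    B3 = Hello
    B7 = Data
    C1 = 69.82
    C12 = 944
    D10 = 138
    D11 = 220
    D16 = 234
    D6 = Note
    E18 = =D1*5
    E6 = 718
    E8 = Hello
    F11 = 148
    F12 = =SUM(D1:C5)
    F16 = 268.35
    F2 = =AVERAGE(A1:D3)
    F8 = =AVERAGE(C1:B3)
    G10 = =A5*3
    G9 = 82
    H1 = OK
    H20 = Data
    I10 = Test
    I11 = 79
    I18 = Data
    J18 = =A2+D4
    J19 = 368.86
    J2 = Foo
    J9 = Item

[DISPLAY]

    ┏━━━━━━━━━━━━━━━━━━━━┓e monitor┃  
    ┃ DataT┏━━━━━━━━━━━━━━━━━━━━━━━━━┓
    ┠──────┃ Spreadsheet             ┃
    ┃Level ┠─────────────────────────┨
    ┃──────┃A1:                      ┃
    ┃Critic┃       A       B       C ┃
    ┃Critic┃-------------------------┃
    ┃High  ┃  1      [0]       0   69┃
    ┃High  ┃  2        0   45.25     ┃
    ┃Critic┃  3        0Hello        ┃
    ┃Critic┗━━━━━━━━━━━━━━━━━━━━━━━━━┛
    ┃High    │1006│Active┃         ┃  
    ┃Critical│1007│Closed┃imizes me┃  
    ┃Medium  │1008│Pendin┃ maintain┃  
    ┃Low     │1009│Pendin┃e monitor┃  


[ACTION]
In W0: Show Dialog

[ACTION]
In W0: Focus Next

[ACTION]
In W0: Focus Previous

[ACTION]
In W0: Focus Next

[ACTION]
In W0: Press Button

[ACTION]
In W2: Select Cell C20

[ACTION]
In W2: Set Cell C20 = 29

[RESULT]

    ┏━━━━━━━━━━━━━━━━━━━━┓e monitor┃  
    ┃ DataT┏━━━━━━━━━━━━━━━━━━━━━━━━━┓
    ┠──────┃ Spreadsheet             ┃
    ┃Level ┠─────────────────────────┨
    ┃──────┃C20: 29                  ┃
    ┃Critic┃       A       B       C ┃
    ┃Critic┃-------------------------┃
    ┃High  ┃  1        0       0   69┃
    ┃High  ┃  2        0   45.25     ┃
    ┃Critic┃  3        0Hello        ┃
    ┃Critic┗━━━━━━━━━━━━━━━━━━━━━━━━━┛
    ┃High    │1006│Active┃         ┃  
    ┃Critical│1007│Closed┃imizes me┃  
    ┃Medium  │1008│Pendin┃ maintain┃  
    ┃Low     │1009│Pendin┃e monitor┃  


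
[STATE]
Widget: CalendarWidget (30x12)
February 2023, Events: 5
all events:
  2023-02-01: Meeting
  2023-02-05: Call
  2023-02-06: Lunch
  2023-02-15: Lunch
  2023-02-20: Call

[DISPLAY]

        February 2023         
Mo Tu We Th Fr Sa Su          
       1*  2  3  4  5*        
 6*  7  8  9 10 11 12         
13 14 15* 16 17 18 19         
20* 21 22 23 24 25 26         
27 28                         
                              
                              
                              
                              
                              


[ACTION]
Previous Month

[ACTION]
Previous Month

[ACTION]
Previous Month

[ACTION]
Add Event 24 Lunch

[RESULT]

        November 2022         
Mo Tu We Th Fr Sa Su          
    1  2  3  4  5  6          
 7  8  9 10 11 12 13          
14 15 16 17 18 19 20          
21 22 23 24* 25 26 27         
28 29 30                      
                              
                              
                              
                              
                              


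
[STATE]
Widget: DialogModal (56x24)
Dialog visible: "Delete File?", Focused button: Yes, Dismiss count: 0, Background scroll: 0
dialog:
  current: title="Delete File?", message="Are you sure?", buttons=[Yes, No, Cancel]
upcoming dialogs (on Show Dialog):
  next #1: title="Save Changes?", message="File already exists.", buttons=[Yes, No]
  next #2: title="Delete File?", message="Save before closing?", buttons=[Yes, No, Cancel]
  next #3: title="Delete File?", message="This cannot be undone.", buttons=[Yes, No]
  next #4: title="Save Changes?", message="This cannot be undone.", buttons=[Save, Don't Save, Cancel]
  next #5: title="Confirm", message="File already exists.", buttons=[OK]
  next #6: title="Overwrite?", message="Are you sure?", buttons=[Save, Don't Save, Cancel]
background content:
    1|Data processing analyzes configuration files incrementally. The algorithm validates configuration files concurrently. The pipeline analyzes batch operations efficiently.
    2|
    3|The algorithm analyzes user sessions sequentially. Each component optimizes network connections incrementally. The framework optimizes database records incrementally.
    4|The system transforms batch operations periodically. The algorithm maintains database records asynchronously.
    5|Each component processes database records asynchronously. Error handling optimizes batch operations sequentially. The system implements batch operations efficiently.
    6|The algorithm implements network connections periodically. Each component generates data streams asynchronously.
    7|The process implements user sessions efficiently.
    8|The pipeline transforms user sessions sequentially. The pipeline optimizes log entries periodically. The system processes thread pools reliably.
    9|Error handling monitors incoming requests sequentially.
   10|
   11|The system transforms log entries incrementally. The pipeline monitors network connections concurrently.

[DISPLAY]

Data processing analyzes configuration files incremental
                                                        
The algorithm analyzes user sessions sequentially. Each 
The system transforms batch operations periodically. The
Each component processes database records asynchronously
The algorithm implements network connections periodicall
The process implements user sessions efficiently.       
The pipeline transforms user sessions sequentially. The 
Error handling monitors incoming requests sequentially. 
                ┌─────────────────────┐                 
The system trans│     Delete File?    │mentally. The pip
                │    Are you sure?    │                 
                │ [Yes]  No   Cancel  │                 
                └─────────────────────┘                 
                                                        
                                                        
                                                        
                                                        
                                                        
                                                        
                                                        
                                                        
                                                        
                                                        


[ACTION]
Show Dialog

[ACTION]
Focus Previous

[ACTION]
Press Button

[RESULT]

Data processing analyzes configuration files incremental
                                                        
The algorithm analyzes user sessions sequentially. Each 
The system transforms batch operations periodically. The
Each component processes database records asynchronously
The algorithm implements network connections periodicall
The process implements user sessions efficiently.       
The pipeline transforms user sessions sequentially. The 
Error handling monitors incoming requests sequentially. 
                                                        
The system transforms log entries incrementally. The pip
                                                        
                                                        
                                                        
                                                        
                                                        
                                                        
                                                        
                                                        
                                                        
                                                        
                                                        
                                                        
                                                        


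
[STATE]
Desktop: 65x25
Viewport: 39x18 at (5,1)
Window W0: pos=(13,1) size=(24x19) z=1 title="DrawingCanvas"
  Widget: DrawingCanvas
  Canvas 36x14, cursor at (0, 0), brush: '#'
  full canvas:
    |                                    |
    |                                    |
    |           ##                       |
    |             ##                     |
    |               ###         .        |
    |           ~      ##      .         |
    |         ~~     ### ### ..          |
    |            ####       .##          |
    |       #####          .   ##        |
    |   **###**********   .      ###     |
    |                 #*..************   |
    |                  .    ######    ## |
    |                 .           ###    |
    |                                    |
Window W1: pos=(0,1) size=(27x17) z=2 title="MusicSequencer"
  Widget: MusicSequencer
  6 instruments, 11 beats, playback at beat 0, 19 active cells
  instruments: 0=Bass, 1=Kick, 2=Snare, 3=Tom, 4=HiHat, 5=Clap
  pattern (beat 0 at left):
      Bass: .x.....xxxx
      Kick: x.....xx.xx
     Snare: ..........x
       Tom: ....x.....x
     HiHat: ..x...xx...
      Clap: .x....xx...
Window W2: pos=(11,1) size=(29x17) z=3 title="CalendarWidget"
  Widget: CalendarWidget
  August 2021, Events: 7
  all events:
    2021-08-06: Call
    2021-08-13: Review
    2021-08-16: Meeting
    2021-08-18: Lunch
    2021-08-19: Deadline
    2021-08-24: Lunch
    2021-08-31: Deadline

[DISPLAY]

━━━━━━┏━━━━━━━━━━━━━━━━━━━━━━━━━━━┓    
icSequ┃ CalendarWidget            ┃    
──────┠───────────────────────────┨    
  ▼123┃        August 2021        ┃    
ss·█··┃Mo Tu We Th Fr Sa Su       ┃    
ck█···┃                   1       ┃    
re····┃ 2  3  4  5  6*  7  8      ┃    
om····┃ 9 10 11 12 13* 14 15      ┃    
at··█·┃16* 17 18* 19* 20 21 22    ┃    
ap·█··┃23 24* 25 26 27 28 29      ┃    
      ┃30 31*                     ┃    
      ┃                           ┃    
      ┃                           ┃    
      ┃                           ┃    
      ┃                           ┃    
      ┃                           ┃    
━━━━━━┗━━━━━━━━━━━━━━━━━━━━━━━━━━━┛    
        ┃                      ┃       


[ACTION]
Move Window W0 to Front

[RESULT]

━━━━━━┏━┏━━━━━━━━━━━━━━━━━━━━━━┓━━┓    
icSequ┃ ┃ DrawingCanvas        ┃  ┃    
──────┠─┠──────────────────────┨──┨    
  ▼123┃ ┃+                     ┃  ┃    
ss·█··┃M┃                      ┃  ┃    
ck█···┃ ┃           ##         ┃  ┃    
re····┃ ┃             ##       ┃  ┃    
om····┃ ┃               ###    ┃  ┃    
at··█·┃1┃           ~      ##  ┃  ┃    
ap·█··┃2┃         ~~     ### ##┃  ┃    
      ┃3┃            ####      ┃  ┃    
      ┃ ┃       #####          ┃  ┃    
      ┃ ┃   **###**********   .┃  ┃    
      ┃ ┃                 #*..*┃  ┃    
      ┃ ┃                  .   ┃  ┃    
      ┃ ┃                 .    ┃  ┃    
━━━━━━┗━┃                      ┃━━┛    
        ┃                      ┃       


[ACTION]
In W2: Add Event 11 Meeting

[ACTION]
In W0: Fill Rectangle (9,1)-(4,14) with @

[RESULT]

━━━━━━┏━┏━━━━━━━━━━━━━━━━━━━━━━┓━━┓    
icSequ┃ ┃ DrawingCanvas        ┃  ┃    
──────┠─┠──────────────────────┨──┨    
  ▼123┃ ┃+                     ┃  ┃    
ss·█··┃M┃                      ┃  ┃    
ck█···┃ ┃           ##         ┃  ┃    
re····┃ ┃             ##       ┃  ┃    
om····┃ ┃ @@@@@@@@@@@@@@###    ┃  ┃    
at··█·┃1┃ @@@@@@@@@@@@@@   ##  ┃  ┃    
ap·█··┃2┃ @@@@@@@@@@@@@@ ### ##┃  ┃    
      ┃3┃ @@@@@@@@@@@@@@#      ┃  ┃    
      ┃ ┃ @@@@@@@@@@@@@@       ┃  ┃    
      ┃ ┃ @@@@@@@@@@@@@@***   .┃  ┃    
      ┃ ┃                 #*..*┃  ┃    
      ┃ ┃                  .   ┃  ┃    
      ┃ ┃                 .    ┃  ┃    
━━━━━━┗━┃                      ┃━━┛    
        ┃                      ┃       


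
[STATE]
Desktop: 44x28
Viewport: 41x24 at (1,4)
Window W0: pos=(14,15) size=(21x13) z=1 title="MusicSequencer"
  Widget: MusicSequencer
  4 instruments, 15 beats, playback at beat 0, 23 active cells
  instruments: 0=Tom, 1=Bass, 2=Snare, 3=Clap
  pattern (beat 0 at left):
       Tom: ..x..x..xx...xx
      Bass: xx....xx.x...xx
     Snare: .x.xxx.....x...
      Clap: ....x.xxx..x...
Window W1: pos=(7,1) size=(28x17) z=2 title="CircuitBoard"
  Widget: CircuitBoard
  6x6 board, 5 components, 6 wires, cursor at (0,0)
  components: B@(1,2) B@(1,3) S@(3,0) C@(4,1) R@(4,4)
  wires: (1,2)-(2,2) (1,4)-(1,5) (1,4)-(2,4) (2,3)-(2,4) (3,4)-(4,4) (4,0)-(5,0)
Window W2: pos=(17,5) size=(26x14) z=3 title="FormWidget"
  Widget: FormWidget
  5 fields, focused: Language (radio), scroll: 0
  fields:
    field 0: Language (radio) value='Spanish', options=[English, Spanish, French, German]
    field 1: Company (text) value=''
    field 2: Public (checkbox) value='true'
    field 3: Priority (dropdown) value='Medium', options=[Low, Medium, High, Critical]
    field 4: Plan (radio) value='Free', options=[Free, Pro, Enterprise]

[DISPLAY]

      ┃   0 1 2 3 4 5            ┃       
      ┃0  [.]   ┏━━━━━━━━━━━━━━━━━━━━━━━━
      ┃         ┃ FormWidget             
      ┃1        ┠────────────────────────
      ┃         ┃> Language:   ( ) Englis
      ┃2        ┃  Company:    [        ]
      ┃         ┃  Public:     [x]       
      ┃3   S    ┃  Priority:   [Medium ▼]
      ┃         ┃  Plan:       (●) Free  
      ┃4   ·   C┃                        
      ┃    │    ┃                        
      ┃5   ·    ┃                        
      ┃Cursor: (┃                        
      ┗━━━━━━━━━┃                        
             ┃  ┗━━━━━━━━━━━━━━━━━━━━━━━━
             ┃   Tom··█··█··██···┃       
             ┃  Bass██····██·█···┃       
             ┃ Snare·█·███·····█·┃       
             ┃  Clap····█·███··█·┃       
             ┃                   ┃       
             ┃                   ┃       
             ┃                   ┃       
             ┃                   ┃       
             ┗━━━━━━━━━━━━━━━━━━━┛       


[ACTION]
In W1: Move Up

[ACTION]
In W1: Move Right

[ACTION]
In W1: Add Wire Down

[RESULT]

      ┃   0 1 2 3 4 5            ┃       
      ┃0      [.┏━━━━━━━━━━━━━━━━━━━━━━━━
      ┃        │┃ FormWidget             
      ┃1       ·┠────────────────────────
      ┃         ┃> Language:   ( ) Englis
      ┃2        ┃  Company:    [        ]
      ┃         ┃  Public:     [x]       
      ┃3   S    ┃  Priority:   [Medium ▼]
      ┃         ┃  Plan:       (●) Free  
      ┃4   ·   C┃                        
      ┃    │    ┃                        
      ┃5   ·    ┃                        
      ┃Cursor: (┃                        
      ┗━━━━━━━━━┃                        
             ┃  ┗━━━━━━━━━━━━━━━━━━━━━━━━
             ┃   Tom··█··█··██···┃       
             ┃  Bass██····██·█···┃       
             ┃ Snare·█·███·····█·┃       
             ┃  Clap····█·███··█·┃       
             ┃                   ┃       
             ┃                   ┃       
             ┃                   ┃       
             ┃                   ┃       
             ┗━━━━━━━━━━━━━━━━━━━┛       


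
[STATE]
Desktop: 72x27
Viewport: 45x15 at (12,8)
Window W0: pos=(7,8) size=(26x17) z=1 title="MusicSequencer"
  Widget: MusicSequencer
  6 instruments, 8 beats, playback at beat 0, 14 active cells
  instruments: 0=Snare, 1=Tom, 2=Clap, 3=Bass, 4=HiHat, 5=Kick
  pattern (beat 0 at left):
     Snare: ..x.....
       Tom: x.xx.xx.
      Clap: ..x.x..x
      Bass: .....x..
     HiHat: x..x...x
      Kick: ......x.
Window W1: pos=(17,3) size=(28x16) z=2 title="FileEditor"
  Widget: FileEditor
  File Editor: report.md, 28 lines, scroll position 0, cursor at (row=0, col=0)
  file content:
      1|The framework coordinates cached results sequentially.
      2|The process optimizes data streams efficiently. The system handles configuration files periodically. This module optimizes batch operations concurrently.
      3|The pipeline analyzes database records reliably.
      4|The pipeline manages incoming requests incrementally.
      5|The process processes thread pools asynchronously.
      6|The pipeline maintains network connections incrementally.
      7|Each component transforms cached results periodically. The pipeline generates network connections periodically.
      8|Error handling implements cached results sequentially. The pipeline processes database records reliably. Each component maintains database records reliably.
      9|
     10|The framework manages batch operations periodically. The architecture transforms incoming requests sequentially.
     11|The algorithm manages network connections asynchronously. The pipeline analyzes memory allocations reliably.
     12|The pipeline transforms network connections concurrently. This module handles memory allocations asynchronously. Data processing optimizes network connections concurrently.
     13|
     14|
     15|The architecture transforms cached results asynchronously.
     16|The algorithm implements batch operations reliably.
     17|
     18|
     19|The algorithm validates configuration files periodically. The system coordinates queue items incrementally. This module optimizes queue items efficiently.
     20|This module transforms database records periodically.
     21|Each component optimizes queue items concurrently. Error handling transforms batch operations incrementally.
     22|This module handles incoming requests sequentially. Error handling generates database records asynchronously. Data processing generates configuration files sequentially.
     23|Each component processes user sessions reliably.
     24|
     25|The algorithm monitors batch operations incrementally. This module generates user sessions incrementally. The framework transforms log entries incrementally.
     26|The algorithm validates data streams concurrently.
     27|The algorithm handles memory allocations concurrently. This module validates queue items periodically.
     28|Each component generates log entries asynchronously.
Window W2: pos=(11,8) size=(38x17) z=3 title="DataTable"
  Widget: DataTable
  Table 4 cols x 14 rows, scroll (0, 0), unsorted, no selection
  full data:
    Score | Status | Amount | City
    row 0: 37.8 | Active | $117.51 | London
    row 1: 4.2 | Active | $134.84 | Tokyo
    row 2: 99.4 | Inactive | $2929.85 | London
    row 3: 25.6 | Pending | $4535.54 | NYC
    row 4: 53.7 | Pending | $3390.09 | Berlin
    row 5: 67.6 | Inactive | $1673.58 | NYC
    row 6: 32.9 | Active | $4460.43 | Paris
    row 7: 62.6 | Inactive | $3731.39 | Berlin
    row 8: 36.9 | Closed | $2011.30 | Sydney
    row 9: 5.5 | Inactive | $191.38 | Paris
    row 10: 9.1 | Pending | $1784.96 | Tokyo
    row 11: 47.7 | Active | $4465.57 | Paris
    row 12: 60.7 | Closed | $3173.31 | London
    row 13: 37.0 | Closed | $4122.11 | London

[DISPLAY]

━━━━━━━━━━━━━━━━━━━━━━━━━━━━━━━━━━━━┓        
 DataTable                          ┃        
────────────────────────────────────┨        
Score│Status  │Amount  │City        ┃        
─────┼────────┼────────┼──────      ┃        
37.8 │Active  │$117.51 │London      ┃        
4.2  │Active  │$134.84 │Tokyo       ┃        
99.4 │Inactive│$2929.85│London      ┃        
25.6 │Pending │$4535.54│NYC         ┃        
53.7 │Pending │$3390.09│Berlin      ┃        
67.6 │Inactive│$1673.58│NYC         ┃        
32.9 │Active  │$4460.43│Paris       ┃        
62.6 │Inactive│$3731.39│Berlin      ┃        
36.9 │Closed  │$2011.30│Sydney      ┃        
5.5  │Inactive│$191.38 │Paris       ┃        


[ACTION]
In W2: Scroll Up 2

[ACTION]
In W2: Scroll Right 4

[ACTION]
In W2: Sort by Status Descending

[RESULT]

━━━━━━━━━━━━━━━━━━━━━━━━━━━━━━━━━━━━┓        
 DataTable                          ┃        
────────────────────────────────────┨        
Score│Status ▼│Amount  │City        ┃        
─────┼────────┼────────┼──────      ┃        
25.6 │Pending │$4535.54│NYC         ┃        
53.7 │Pending │$3390.09│Berlin      ┃        
9.1  │Pending │$1784.96│Tokyo       ┃        
99.4 │Inactive│$2929.85│London      ┃        
67.6 │Inactive│$1673.58│NYC         ┃        
62.6 │Inactive│$3731.39│Berlin      ┃        
5.5  │Inactive│$191.38 │Paris       ┃        
36.9 │Closed  │$2011.30│Sydney      ┃        
60.7 │Closed  │$3173.31│London      ┃        
37.0 │Closed  │$4122.11│London      ┃        
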